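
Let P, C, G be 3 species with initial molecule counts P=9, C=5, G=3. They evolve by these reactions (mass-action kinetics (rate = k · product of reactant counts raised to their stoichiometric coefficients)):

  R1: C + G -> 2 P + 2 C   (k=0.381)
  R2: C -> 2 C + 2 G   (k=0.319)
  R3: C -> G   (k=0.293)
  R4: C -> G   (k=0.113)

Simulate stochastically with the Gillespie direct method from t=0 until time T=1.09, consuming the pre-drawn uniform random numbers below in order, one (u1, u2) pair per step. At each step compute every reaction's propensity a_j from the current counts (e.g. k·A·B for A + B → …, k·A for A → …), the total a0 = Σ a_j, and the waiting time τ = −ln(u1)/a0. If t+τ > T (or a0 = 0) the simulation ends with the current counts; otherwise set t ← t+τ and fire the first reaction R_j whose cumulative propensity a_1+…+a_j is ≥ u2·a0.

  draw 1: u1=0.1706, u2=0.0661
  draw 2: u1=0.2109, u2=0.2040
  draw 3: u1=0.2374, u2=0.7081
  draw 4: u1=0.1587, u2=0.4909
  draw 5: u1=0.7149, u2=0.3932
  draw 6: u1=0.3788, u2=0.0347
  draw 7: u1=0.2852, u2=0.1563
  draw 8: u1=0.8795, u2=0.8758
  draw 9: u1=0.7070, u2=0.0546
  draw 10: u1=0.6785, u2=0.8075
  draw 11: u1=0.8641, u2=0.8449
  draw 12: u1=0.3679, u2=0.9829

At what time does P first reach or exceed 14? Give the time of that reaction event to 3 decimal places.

Threshold first reached at t = 0.756

t=0.000: P=9 C=5 G=3
Draw 1: a1=5.715, a2=1.595, a3=1.465, a4=0.565, a0=9.340; τ=−ln(0.1706)/9.340=0.189 → t=0.189; u2·a0=0.0661·9.340=0.617 ≤ a1=5.715 → R1 fires; P=11 C=6 G=2
Draw 2: a1=4.572, a2=1.914, a3=1.758, a4=0.678, a0=8.922; τ=−ln(0.2109)/8.922=0.174 → t=0.364; u2·a0=0.2040·8.922=1.820 ≤ a1=4.572 → R1 fires; P=13 C=7 G=1
Draw 3: a1=2.667, a2=2.233, a3=2.051, a4=0.791, a0=7.742; τ=−ln(0.2374)/7.742=0.186 → t=0.550; u2·a0=0.7081·7.742=5.482; a1+a2=4.900 < 5.482 ≤ a1+…+a3=6.951 → R3 fires; P=13 C=6 G=2
Draw 4: a1=4.572, a2=1.914, a3=1.758, a4=0.678, a0=8.922; τ=−ln(0.1587)/8.922=0.206 → t=0.756; u2·a0=0.4909·8.922=4.380 ≤ a1=4.572 → R1 fires; P=15 C=7 G=1
Draw 5: a1=2.667, a2=2.233, a3=2.051, a4=0.791, a0=7.742; τ=−ln(0.7149)/7.742=0.043 → t=0.799; u2·a0=0.3932·7.742=3.044; a1=2.667 < 3.044 ≤ a1+a2=4.900 → R2 fires; P=15 C=8 G=3
Draw 6: a1=9.144, a2=2.552, a3=2.344, a4=0.904, a0=14.944; τ=−ln(0.3788)/14.944=0.065 → t=0.864; u2·a0=0.0347·14.944=0.519 ≤ a1=9.144 → R1 fires; P=17 C=9 G=2
Draw 7: a1=6.858, a2=2.871, a3=2.637, a4=1.017, a0=13.383; τ=−ln(0.2852)/13.383=0.094 → t=0.958; u2·a0=0.1563·13.383=2.092 ≤ a1=6.858 → R1 fires; P=19 C=10 G=1
Draw 8: a1=3.810, a2=3.190, a3=2.930, a4=1.130, a0=11.060; τ=−ln(0.8795)/11.060=0.012 → t=0.969; u2·a0=0.8758·11.060=9.686; a1+a2=7.000 < 9.686 ≤ a1+…+a3=9.930 → R3 fires; P=19 C=9 G=2
Draw 9: a1=6.858, a2=2.871, a3=2.637, a4=1.017, a0=13.383; τ=−ln(0.7070)/13.383=0.026 → t=0.995; u2·a0=0.0546·13.383=0.731 ≤ a1=6.858 → R1 fires; P=21 C=10 G=1
Draw 10: a1=3.810, a2=3.190, a3=2.930, a4=1.130, a0=11.060; τ=−ln(0.6785)/11.060=0.035 → t=1.030; u2·a0=0.8075·11.060=8.931; a1+a2=7.000 < 8.931 ≤ a1+…+a3=9.930 → R3 fires; P=21 C=9 G=2
Draw 11: a1=6.858, a2=2.871, a3=2.637, a4=1.017, a0=13.383; τ=−ln(0.8641)/13.383=0.011 → t=1.041; u2·a0=0.8449·13.383=11.307; a1+a2=9.729 < 11.307 ≤ a1+…+a3=12.366 → R3 fires; P=21 C=8 G=3
Draw 12: a1=9.144, a2=2.552, a3=2.344, a4=0.904, a0=14.944; τ=−ln(0.3679)/14.944=0.067 → t=1.108 > T=1.09: stop.
P first becomes ≥ 14 when it reaches 15 at the event at t=0.756.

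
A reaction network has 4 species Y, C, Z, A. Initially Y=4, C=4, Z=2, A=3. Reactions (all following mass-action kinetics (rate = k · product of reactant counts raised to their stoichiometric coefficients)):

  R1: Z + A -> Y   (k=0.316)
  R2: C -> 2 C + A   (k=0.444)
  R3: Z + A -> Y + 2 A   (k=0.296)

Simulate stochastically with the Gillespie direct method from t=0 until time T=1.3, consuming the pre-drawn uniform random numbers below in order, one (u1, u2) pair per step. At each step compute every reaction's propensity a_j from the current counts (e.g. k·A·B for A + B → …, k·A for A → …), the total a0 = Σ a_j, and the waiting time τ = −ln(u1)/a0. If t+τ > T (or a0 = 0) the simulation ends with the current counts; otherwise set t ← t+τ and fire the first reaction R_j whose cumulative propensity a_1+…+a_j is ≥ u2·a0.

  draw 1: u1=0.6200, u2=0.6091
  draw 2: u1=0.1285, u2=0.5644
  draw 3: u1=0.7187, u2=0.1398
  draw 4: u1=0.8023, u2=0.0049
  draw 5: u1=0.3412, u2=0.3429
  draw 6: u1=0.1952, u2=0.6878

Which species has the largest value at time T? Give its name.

Dominant species at T: C

t=0.000: Y=4 C=4 Z=2 A=3
Draw 1: a1=1.896, a2=1.776, a3=1.776, a0=5.448; τ=−ln(0.6200)/5.448=0.088 → t=0.088; u2·a0=0.6091·5.448=3.318; a1=1.896 < 3.318 ≤ a1+a2=3.672 → R2 fires; Y=4 C=5 Z=2 A=4
Draw 2: a1=2.528, a2=2.220, a3=2.368, a0=7.116; τ=−ln(0.1285)/7.116=0.288 → t=0.376; u2·a0=0.5644·7.116=4.016; a1=2.528 < 4.016 ≤ a1+a2=4.748 → R2 fires; Y=4 C=6 Z=2 A=5
Draw 3: a1=3.160, a2=2.664, a3=2.960, a0=8.784; τ=−ln(0.7187)/8.784=0.038 → t=0.414; u2·a0=0.1398·8.784=1.228 ≤ a1=3.160 → R1 fires; Y=5 C=6 Z=1 A=4
Draw 4: a1=1.264, a2=2.664, a3=1.184, a0=5.112; τ=−ln(0.8023)/5.112=0.043 → t=0.457; u2·a0=0.0049·5.112=0.025 ≤ a1=1.264 → R1 fires; Y=6 C=6 Z=0 A=3
Draw 5: a1=0.000, a2=2.664, a3=0.000, a0=2.664; τ=−ln(0.3412)/2.664=0.404 → t=0.860; u2·a0=0.3429·2.664=0.913; a1=0.000 < 0.913 ≤ a1+a2=2.664 → R2 fires; Y=6 C=7 Z=0 A=4
Draw 6: a1=0.000, a2=3.108, a3=0.000, a0=3.108; τ=−ln(0.1952)/3.108=0.526 → t=1.386 > T=1.3: stop.
At T=1.3: Y=6 C=7 Z=0 A=4; the largest is C.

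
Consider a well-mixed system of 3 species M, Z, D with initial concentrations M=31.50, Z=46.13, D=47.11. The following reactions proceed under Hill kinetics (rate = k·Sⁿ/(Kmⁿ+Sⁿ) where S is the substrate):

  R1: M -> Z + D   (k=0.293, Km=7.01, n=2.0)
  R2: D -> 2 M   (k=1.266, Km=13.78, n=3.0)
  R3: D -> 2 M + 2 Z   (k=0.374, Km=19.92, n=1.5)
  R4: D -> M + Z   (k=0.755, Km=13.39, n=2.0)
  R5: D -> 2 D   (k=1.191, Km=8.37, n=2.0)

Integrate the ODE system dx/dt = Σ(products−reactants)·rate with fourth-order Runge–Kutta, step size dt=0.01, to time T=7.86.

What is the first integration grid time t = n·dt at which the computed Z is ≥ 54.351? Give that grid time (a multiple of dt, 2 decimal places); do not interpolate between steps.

RK4 with dt=0.01: 786 steps to T=7.86. Trajectory (selected grid times):
t=0.00: M=31.50 Z=46.13 D=47.11
t=0.87: M=34.52 Z=47.49 D=46.42
t=1.75: M=37.57 Z=48.86 D=45.73
t=2.62: M=40.57 Z=50.22 D=45.05
t=3.49: M=43.57 Z=51.57 D=44.38
t=4.37: M=46.59 Z=52.94 D=43.70
t=5.24: M=49.57 Z=54.28 D=43.03
t=5.28: M=49.71 Z=54.34 D=43.00
t=5.29: M=49.74 Z=54.36 D=43.00
t=6.11: M=52.54 Z=55.62 D=42.37
t=6.99: M=55.54 Z=56.98 D=41.71
t=7.86: M=58.50 Z=58.31 D=41.05
Z(5.28)=54.344 < 54.351 but Z(5.29)=54.359 ≥ 54.351, so the first grid time is t=5.29.

Threshold first reached at t = 5.29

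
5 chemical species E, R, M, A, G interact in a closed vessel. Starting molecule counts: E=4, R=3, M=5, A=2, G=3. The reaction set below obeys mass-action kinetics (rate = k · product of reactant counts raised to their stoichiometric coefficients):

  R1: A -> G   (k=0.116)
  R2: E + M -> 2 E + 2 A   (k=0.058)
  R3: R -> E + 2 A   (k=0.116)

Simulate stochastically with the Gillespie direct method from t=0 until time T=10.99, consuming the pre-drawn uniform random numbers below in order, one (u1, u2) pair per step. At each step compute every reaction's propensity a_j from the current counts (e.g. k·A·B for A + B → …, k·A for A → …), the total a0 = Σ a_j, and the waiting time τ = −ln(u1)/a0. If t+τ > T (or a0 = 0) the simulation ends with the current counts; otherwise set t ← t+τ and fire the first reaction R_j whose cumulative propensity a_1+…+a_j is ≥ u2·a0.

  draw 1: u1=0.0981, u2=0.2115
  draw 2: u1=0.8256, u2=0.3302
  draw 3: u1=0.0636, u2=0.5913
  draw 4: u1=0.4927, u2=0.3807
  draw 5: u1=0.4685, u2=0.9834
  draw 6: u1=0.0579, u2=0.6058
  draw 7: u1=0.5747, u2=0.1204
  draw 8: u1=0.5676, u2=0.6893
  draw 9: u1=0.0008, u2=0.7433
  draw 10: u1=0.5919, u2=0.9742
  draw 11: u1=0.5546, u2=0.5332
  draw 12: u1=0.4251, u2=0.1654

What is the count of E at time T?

t=0.000: E=4 R=3 M=5 A=2 G=3
Draw 1: a1=0.232, a2=1.160, a3=0.348, a0=1.740; τ=−ln(0.0981)/1.740=1.334 → t=1.334; u2·a0=0.2115·1.740=0.368; a1=0.232 < 0.368 ≤ a1+a2=1.392 → R2 fires; E=5 R=3 M=4 A=4 G=3
Draw 2: a1=0.464, a2=1.160, a3=0.348, a0=1.972; τ=−ln(0.8256)/1.972=0.097 → t=1.432; u2·a0=0.3302·1.972=0.651; a1=0.464 < 0.651 ≤ a1+a2=1.624 → R2 fires; E=6 R=3 M=3 A=6 G=3
Draw 3: a1=0.696, a2=1.044, a3=0.348, a0=2.088; τ=−ln(0.0636)/2.088=1.320 → t=2.751; u2·a0=0.5913·2.088=1.235; a1=0.696 < 1.235 ≤ a1+a2=1.740 → R2 fires; E=7 R=3 M=2 A=8 G=3
Draw 4: a1=0.928, a2=0.812, a3=0.348, a0=2.088; τ=−ln(0.4927)/2.088=0.339 → t=3.090; u2·a0=0.3807·2.088=0.795 ≤ a1=0.928 → R1 fires; E=7 R=3 M=2 A=7 G=4
Draw 5: a1=0.812, a2=0.812, a3=0.348, a0=1.972; τ=−ln(0.4685)/1.972=0.384 → t=3.475; u2·a0=0.9834·1.972=1.939; a1+a2=1.624 < 1.939 ≤ a1+…+a3=1.972 → R3 fires; E=8 R=2 M=2 A=9 G=4
Draw 6: a1=1.044, a2=0.928, a3=0.232, a0=2.204; τ=−ln(0.0579)/2.204=1.293 → t=4.767; u2·a0=0.6058·2.204=1.335; a1=1.044 < 1.335 ≤ a1+a2=1.972 → R2 fires; E=9 R=2 M=1 A=11 G=4
Draw 7: a1=1.276, a2=0.522, a3=0.232, a0=2.030; τ=−ln(0.5747)/2.030=0.273 → t=5.040; u2·a0=0.1204·2.030=0.244 ≤ a1=1.276 → R1 fires; E=9 R=2 M=1 A=10 G=5
Draw 8: a1=1.160, a2=0.522, a3=0.232, a0=1.914; τ=−ln(0.5676)/1.914=0.296 → t=5.336; u2·a0=0.6893·1.914=1.319; a1=1.160 < 1.319 ≤ a1+a2=1.682 → R2 fires; E=10 R=2 M=0 A=12 G=5
Draw 9: a1=1.392, a2=0.000, a3=0.232, a0=1.624; τ=−ln(0.0008)/1.624=4.391 → t=9.727; u2·a0=0.7433·1.624=1.207 ≤ a1=1.392 → R1 fires; E=10 R=2 M=0 A=11 G=6
Draw 10: a1=1.276, a2=0.000, a3=0.232, a0=1.508; τ=−ln(0.5919)/1.508=0.348 → t=10.075; u2·a0=0.9742·1.508=1.469; a1+a2=1.276 < 1.469 ≤ a1+…+a3=1.508 → R3 fires; E=11 R=1 M=0 A=13 G=6
Draw 11: a1=1.508, a2=0.000, a3=0.116, a0=1.624; τ=−ln(0.5546)/1.624=0.363 → t=10.438; u2·a0=0.5332·1.624=0.866 ≤ a1=1.508 → R1 fires; E=11 R=1 M=0 A=12 G=7
Draw 12: a1=1.392, a2=0.000, a3=0.116, a0=1.508; τ=−ln(0.4251)/1.508=0.567 → t=11.005 > T=10.99: stop.
Read off E at T=10.99: 11

E at T = 11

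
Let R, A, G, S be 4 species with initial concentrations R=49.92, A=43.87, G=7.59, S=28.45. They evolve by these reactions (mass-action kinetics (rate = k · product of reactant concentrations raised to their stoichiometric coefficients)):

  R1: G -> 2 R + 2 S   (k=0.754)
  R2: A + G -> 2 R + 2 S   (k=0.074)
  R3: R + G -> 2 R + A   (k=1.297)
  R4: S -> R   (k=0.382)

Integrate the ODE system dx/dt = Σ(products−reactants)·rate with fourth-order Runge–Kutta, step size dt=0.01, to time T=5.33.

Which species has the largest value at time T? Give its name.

RK4 with dt=0.01: 533 steps to T=5.33. Trajectory (selected grid times):
t=0.00: R=49.92 A=43.87 G=7.59 S=28.45
t=0.59: R=63.86 A=50.67 G=0.00 S=23.41
t=1.18: R=68.58 A=50.67 G=0.00 S=18.68
t=1.78: R=72.41 A=50.67 G=0.00 S=14.86
t=2.37: R=75.40 A=50.67 G=0.00 S=11.86
t=2.96: R=77.80 A=50.67 G=0.00 S=9.47
t=3.55: R=79.71 A=50.67 G=0.00 S=7.56
t=4.15: R=81.25 A=50.67 G=0.00 S=6.01
t=4.74: R=82.47 A=50.67 G=0.00 S=4.80
t=5.33: R=83.43 A=50.67 G=0.00 S=3.83
At T=5.33: R=83.43 A=50.67 G=0.00 S=3.83; the largest is R.

Dominant species at T: R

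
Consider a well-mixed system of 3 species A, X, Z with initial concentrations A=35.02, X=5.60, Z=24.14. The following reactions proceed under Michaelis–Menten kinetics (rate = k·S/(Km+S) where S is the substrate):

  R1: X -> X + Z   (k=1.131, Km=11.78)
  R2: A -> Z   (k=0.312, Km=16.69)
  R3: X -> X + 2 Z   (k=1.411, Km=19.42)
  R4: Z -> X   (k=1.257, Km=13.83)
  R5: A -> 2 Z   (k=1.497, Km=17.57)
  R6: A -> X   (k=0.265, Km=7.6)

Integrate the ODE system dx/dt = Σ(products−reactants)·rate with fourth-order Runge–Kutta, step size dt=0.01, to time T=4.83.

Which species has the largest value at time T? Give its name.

Dominant species at T: Z

RK4 with dt=0.01: 483 steps to T=4.83. Trajectory (selected grid times):
t=0.00: A=35.02 X=5.60 Z=24.14
t=0.54: A=34.25 X=6.15 Z=25.45
t=1.07: A=33.50 X=6.70 Z=26.75
t=1.61: A=32.75 X=7.27 Z=28.10
t=2.15: A=32.00 X=7.85 Z=29.47
t=2.68: A=31.27 X=8.42 Z=30.82
t=3.22: A=30.53 X=9.00 Z=32.22
t=3.76: A=29.79 X=9.59 Z=33.64
t=4.29: A=29.08 X=10.18 Z=35.04
t=4.83: A=28.36 X=10.78 Z=36.48
At T=4.83: A=28.36 X=10.78 Z=36.48; the largest is Z.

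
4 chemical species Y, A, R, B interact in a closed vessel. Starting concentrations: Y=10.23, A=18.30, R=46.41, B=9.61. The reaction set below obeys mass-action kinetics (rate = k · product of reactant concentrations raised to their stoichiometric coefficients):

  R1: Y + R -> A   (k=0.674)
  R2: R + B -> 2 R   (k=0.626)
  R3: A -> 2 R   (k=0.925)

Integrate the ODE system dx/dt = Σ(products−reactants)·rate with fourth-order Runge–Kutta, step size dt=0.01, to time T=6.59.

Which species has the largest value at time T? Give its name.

Dominant species at T: R

RK4 with dt=0.01: 659 steps to T=6.59. Trajectory (selected grid times):
t=0.00: Y=10.23 A=18.30 R=46.41 B=9.61
t=0.73: Y=0.00 A=14.68 R=73.49 B=0.00
t=1.46: Y=0.00 A=7.47 R=87.91 B=0.00
t=2.20: Y=0.00 A=3.77 R=95.31 B=0.00
t=2.93: Y=0.00 A=1.92 R=99.01 B=0.00
t=3.66: Y=0.00 A=0.98 R=100.90 B=0.00
t=4.39: Y=0.00 A=0.50 R=101.86 B=0.00
t=5.13: Y=0.00 A=0.25 R=102.35 B=0.00
t=5.86: Y=0.00 A=0.13 R=102.59 B=0.00
t=6.59: Y=0.00 A=0.06 R=102.72 B=0.00
At T=6.59: Y=0.00 A=0.06 R=102.72 B=0.00; the largest is R.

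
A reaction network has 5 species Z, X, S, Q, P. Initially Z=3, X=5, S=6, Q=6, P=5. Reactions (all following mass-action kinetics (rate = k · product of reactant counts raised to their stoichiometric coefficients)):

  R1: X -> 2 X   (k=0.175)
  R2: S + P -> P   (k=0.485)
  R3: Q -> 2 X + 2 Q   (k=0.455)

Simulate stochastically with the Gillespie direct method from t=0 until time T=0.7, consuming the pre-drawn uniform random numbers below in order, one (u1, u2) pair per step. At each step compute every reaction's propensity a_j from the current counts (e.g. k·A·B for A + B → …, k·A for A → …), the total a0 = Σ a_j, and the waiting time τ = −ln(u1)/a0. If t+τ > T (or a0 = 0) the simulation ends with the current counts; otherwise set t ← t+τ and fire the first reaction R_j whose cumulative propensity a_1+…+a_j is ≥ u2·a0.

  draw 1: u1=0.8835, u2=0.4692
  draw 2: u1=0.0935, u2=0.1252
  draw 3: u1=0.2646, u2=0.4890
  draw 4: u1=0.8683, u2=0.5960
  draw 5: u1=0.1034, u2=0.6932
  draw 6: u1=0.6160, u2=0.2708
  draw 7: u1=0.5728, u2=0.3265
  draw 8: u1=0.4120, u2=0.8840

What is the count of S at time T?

t=0.000: Z=3 X=5 S=6 Q=6 P=5
Draw 1: a1=0.875, a2=14.550, a3=2.730, a0=18.155; τ=−ln(0.8835)/18.155=0.007 → t=0.007; u2·a0=0.4692·18.155=8.518; a1=0.875 < 8.518 ≤ a1+a2=15.425 → R2 fires; Z=3 X=5 S=5 Q=6 P=5
Draw 2: a1=0.875, a2=12.125, a3=2.730, a0=15.730; τ=−ln(0.0935)/15.730=0.151 → t=0.157; u2·a0=0.1252·15.730=1.969; a1=0.875 < 1.969 ≤ a1+a2=13.000 → R2 fires; Z=3 X=5 S=4 Q=6 P=5
Draw 3: a1=0.875, a2=9.700, a3=2.730, a0=13.305; τ=−ln(0.2646)/13.305=0.100 → t=0.257; u2·a0=0.4890·13.305=6.506; a1=0.875 < 6.506 ≤ a1+a2=10.575 → R2 fires; Z=3 X=5 S=3 Q=6 P=5
Draw 4: a1=0.875, a2=7.275, a3=2.730, a0=10.880; τ=−ln(0.8683)/10.880=0.013 → t=0.270; u2·a0=0.5960·10.880=6.484; a1=0.875 < 6.484 ≤ a1+a2=8.150 → R2 fires; Z=3 X=5 S=2 Q=6 P=5
Draw 5: a1=0.875, a2=4.850, a3=2.730, a0=8.455; τ=−ln(0.1034)/8.455=0.268 → t=0.539; u2·a0=0.6932·8.455=5.861; a1+a2=5.725 < 5.861 ≤ a1+…+a3=8.455 → R3 fires; Z=3 X=7 S=2 Q=7 P=5
Draw 6: a1=1.225, a2=4.850, a3=3.185, a0=9.260; τ=−ln(0.6160)/9.260=0.052 → t=0.591; u2·a0=0.2708·9.260=2.508; a1=1.225 < 2.508 ≤ a1+a2=6.075 → R2 fires; Z=3 X=7 S=1 Q=7 P=5
Draw 7: a1=1.225, a2=2.425, a3=3.185, a0=6.835; τ=−ln(0.5728)/6.835=0.082 → t=0.673; u2·a0=0.3265·6.835=2.232; a1=1.225 < 2.232 ≤ a1+a2=3.650 → R2 fires; Z=3 X=7 S=0 Q=7 P=5
Draw 8: a1=1.225, a2=0.000, a3=3.185, a0=4.410; τ=−ln(0.4120)/4.410=0.201 → t=0.874 > T=0.7: stop.
Read off S at T=0.7: 0

S at T = 0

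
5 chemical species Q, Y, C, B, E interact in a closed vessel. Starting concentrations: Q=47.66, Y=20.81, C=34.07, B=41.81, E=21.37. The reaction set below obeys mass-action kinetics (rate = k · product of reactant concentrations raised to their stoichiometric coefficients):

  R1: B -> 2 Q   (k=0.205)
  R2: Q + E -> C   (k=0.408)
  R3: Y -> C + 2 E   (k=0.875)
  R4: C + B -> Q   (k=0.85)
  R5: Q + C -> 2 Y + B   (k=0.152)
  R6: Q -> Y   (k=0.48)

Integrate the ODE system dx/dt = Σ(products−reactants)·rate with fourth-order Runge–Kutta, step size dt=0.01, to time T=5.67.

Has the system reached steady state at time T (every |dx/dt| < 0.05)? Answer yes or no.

RK4 with dt=0.01: 567 steps to T=5.67. Trajectory (selected grid times):
t=0.00: Q=47.66 Y=20.81 C=34.07 B=41.81 E=21.37
t=0.63: Q=9.77 Y=73.61 C=21.94 B=2.51 E=17.56
t=1.26: Q=0.00 Y=49.00 C=56.45 B=0.00 E=75.67
t=1.89: Q=0.00 Y=28.24 C=77.21 B=0.00 E=117.20
t=2.52: Q=0.00 Y=16.27 C=89.18 B=0.00 E=141.13
t=3.15: Q=0.00 Y=9.38 C=96.07 B=0.00 E=154.92
t=3.78: Q=0.00 Y=5.40 C=100.04 B=0.00 E=162.86
t=4.41: Q=0.00 Y=3.11 C=102.33 B=0.00 E=167.44
t=5.04: Q=0.00 Y=1.79 C=103.65 B=0.00 E=170.08
t=5.67: Q=0.00 Y=1.03 C=104.41 B=0.00 E=171.60
Rates at T: R1=0.0000, R2=0.0000, R3=0.9044, R4=0.0000, R5=0.0000, R6=0.0000
dx/dt at T (Σ net stoichiometry × rate): Q=-0.0000, Y=-0.9044, C=+0.9044, B=-0.0000, E=+1.8088
Largest |dx/dt| is |+1.8088| (E) ≥ 0.05 → not steady.

Steady state at T: no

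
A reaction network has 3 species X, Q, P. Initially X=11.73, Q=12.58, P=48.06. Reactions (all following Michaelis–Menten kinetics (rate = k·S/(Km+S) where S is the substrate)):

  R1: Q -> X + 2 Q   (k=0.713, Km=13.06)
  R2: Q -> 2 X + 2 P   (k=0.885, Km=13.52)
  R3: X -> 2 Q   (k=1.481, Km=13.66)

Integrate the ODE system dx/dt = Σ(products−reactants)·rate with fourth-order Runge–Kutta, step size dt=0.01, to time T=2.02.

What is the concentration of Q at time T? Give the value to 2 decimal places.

Q at T = 15.25

RK4 with dt=0.01: 202 steps to T=2.02. Trajectory (selected grid times):
t=0.00: X=11.73 Q=12.58 P=48.06
t=0.22: X=11.85 Q=12.86 P=48.25
t=0.45: X=11.97 Q=13.16 P=48.45
t=0.67: X=12.09 Q=13.45 P=48.64
t=0.90: X=12.22 Q=13.75 P=48.85
t=1.12: X=12.34 Q=14.04 P=49.04
t=1.35: X=12.47 Q=14.35 P=49.25
t=1.57: X=12.60 Q=14.64 P=49.45
t=1.80: X=12.74 Q=14.95 P=49.67
t=2.02: X=12.87 Q=15.25 P=49.87
Read off Q at T=2.02: 15.25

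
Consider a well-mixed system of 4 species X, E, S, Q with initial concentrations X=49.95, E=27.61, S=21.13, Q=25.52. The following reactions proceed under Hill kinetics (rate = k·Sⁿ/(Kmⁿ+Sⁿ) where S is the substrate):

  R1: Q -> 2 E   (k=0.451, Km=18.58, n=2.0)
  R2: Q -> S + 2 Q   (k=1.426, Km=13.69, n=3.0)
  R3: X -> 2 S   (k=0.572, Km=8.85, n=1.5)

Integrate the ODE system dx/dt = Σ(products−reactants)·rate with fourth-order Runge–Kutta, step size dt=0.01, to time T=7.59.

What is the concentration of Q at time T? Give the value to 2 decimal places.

Q at T = 32.88

RK4 with dt=0.01: 759 steps to T=7.59. Trajectory (selected grid times):
t=0.00: X=49.95 E=27.61 S=21.13 Q=25.52
t=0.84: X=49.50 E=28.11 S=23.07 Q=26.31
t=1.69: X=49.05 E=28.63 S=25.04 Q=27.12
t=2.53: X=48.61 E=29.15 S=27.00 Q=27.93
t=3.37: X=48.16 E=29.68 S=28.97 Q=28.74
t=4.22: X=47.71 E=30.22 S=30.97 Q=29.57
t=5.06: X=47.26 E=30.77 S=32.95 Q=30.39
t=5.90: X=46.82 E=31.33 S=34.94 Q=31.21
t=6.75: X=46.37 E=31.90 S=36.96 Q=32.05
t=7.59: X=45.93 E=32.47 S=38.96 Q=32.88
Read off Q at T=7.59: 32.88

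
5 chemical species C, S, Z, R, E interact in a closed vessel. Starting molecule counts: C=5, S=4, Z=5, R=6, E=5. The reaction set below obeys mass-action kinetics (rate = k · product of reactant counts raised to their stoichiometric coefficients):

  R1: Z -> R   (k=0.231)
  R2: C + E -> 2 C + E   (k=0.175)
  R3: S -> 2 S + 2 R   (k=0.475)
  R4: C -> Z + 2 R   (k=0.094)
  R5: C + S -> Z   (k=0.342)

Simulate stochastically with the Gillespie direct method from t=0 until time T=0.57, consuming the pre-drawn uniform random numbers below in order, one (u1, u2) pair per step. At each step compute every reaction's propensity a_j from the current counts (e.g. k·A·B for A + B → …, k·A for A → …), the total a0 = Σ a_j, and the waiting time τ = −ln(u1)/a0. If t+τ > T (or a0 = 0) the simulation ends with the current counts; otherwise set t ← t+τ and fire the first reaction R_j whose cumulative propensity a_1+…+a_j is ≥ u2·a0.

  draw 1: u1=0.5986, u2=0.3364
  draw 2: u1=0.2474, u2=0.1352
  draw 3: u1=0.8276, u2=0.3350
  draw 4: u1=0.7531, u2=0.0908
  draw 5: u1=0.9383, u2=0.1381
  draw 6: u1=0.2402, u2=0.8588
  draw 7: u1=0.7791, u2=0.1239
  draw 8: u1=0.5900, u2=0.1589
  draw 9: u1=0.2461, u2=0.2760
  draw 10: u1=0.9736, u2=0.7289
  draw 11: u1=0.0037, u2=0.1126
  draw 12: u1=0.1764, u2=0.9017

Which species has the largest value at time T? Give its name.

t=0.000: C=5 S=4 Z=5 R=6 E=5
Draw 1: a1=1.155, a2=4.375, a3=1.900, a4=0.470, a5=6.840, a0=14.740; τ=−ln(0.5986)/14.740=0.035 → t=0.035; u2·a0=0.3364·14.740=4.959; a1=1.155 < 4.959 ≤ a1+a2=5.530 → R2 fires; C=6 S=4 Z=5 R=6 E=5
Draw 2: a1=1.155, a2=5.250, a3=1.900, a4=0.564, a5=8.208, a0=17.077; τ=−ln(0.2474)/17.077=0.082 → t=0.117; u2·a0=0.1352·17.077=2.309; a1=1.155 < 2.309 ≤ a1+a2=6.405 → R2 fires; C=7 S=4 Z=5 R=6 E=5
Draw 3: a1=1.155, a2=6.125, a3=1.900, a4=0.658, a5=9.576, a0=19.414; τ=−ln(0.8276)/19.414=0.010 → t=0.126; u2·a0=0.3350·19.414=6.504; a1=1.155 < 6.504 ≤ a1+a2=7.280 → R2 fires; C=8 S=4 Z=5 R=6 E=5
Draw 4: a1=1.155, a2=7.000, a3=1.900, a4=0.752, a5=10.944, a0=21.751; τ=−ln(0.7531)/21.751=0.013 → t=0.139; u2·a0=0.0908·21.751=1.975; a1=1.155 < 1.975 ≤ a1+a2=8.155 → R2 fires; C=9 S=4 Z=5 R=6 E=5
Draw 5: a1=1.155, a2=7.875, a3=1.900, a4=0.846, a5=12.312, a0=24.088; τ=−ln(0.9383)/24.088=0.003 → t=0.142; u2·a0=0.1381·24.088=3.327; a1=1.155 < 3.327 ≤ a1+a2=9.030 → R2 fires; C=10 S=4 Z=5 R=6 E=5
Draw 6: a1=1.155, a2=8.750, a3=1.900, a4=0.940, a5=13.680, a0=26.425; τ=−ln(0.2402)/26.425=0.054 → t=0.196; u2·a0=0.8588·26.425=22.694; a1+…+a4=12.745 < 22.694 ≤ a1+…+a5=26.425 → R5 fires; C=9 S=3 Z=6 R=6 E=5
Draw 7: a1=1.386, a2=7.875, a3=1.425, a4=0.846, a5=9.234, a0=20.766; τ=−ln(0.7791)/20.766=0.012 → t=0.208; u2·a0=0.1239·20.766=2.573; a1=1.386 < 2.573 ≤ a1+a2=9.261 → R2 fires; C=10 S=3 Z=6 R=6 E=5
Draw 8: a1=1.386, a2=8.750, a3=1.425, a4=0.940, a5=10.260, a0=22.761; τ=−ln(0.5900)/22.761=0.023 → t=0.231; u2·a0=0.1589·22.761=3.617; a1=1.386 < 3.617 ≤ a1+a2=10.136 → R2 fires; C=11 S=3 Z=6 R=6 E=5
Draw 9: a1=1.386, a2=9.625, a3=1.425, a4=1.034, a5=11.286, a0=24.756; τ=−ln(0.2461)/24.756=0.057 → t=0.288; u2·a0=0.2760·24.756=6.833; a1=1.386 < 6.833 ≤ a1+a2=11.011 → R2 fires; C=12 S=3 Z=6 R=6 E=5
Draw 10: a1=1.386, a2=10.500, a3=1.425, a4=1.128, a5=12.312, a0=26.751; τ=−ln(0.9736)/26.751=0.001 → t=0.289; u2·a0=0.7289·26.751=19.499; a1+…+a4=14.439 < 19.499 ≤ a1+…+a5=26.751 → R5 fires; C=11 S=2 Z=7 R=6 E=5
Draw 11: a1=1.617, a2=9.625, a3=0.950, a4=1.034, a5=7.524, a0=20.750; τ=−ln(0.0037)/20.750=0.270 → t=0.559; u2·a0=0.1126·20.750=2.336; a1=1.617 < 2.336 ≤ a1+a2=11.242 → R2 fires; C=12 S=2 Z=7 R=6 E=5
Draw 12: a1=1.617, a2=10.500, a3=0.950, a4=1.128, a5=8.208, a0=22.403; τ=−ln(0.1764)/22.403=0.077 → t=0.636 > T=0.57: stop.
At T=0.57: C=12 S=2 Z=7 R=6 E=5; the largest is C.

Dominant species at T: C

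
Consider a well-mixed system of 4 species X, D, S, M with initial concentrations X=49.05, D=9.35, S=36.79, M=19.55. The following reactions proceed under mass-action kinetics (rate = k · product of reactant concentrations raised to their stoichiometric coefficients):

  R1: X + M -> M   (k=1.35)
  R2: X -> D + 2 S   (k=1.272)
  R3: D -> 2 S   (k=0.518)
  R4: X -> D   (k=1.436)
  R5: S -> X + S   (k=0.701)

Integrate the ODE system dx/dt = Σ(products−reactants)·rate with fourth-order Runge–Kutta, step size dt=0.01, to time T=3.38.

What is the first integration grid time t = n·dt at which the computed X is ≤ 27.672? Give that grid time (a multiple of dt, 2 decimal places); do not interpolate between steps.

Threshold first reached at t = 0.03

RK4 with dt=0.01: 338 steps to T=3.38. Trajectory (selected grid times):
t=0.00: X=49.05 D=9.35 S=36.79 M=19.55
t=0.02: X=27.81 D=11.27 S=38.91 M=19.55
t=0.03: X=21.03 D=11.86 S=39.65 M=19.55
t=0.38: X=1.12 D=12.39 S=46.99 M=19.55
t=0.75: X=1.26 D=11.32 S=52.64 M=19.55
t=1.13: X=1.39 D=10.53 S=58.21 M=19.55
t=1.50: X=1.52 D=10.02 S=63.52 M=19.55
t=1.88: X=1.65 D=9.71 S=68.92 M=19.55
t=2.25: X=1.78 D=9.58 S=74.23 M=19.55
t=2.63: X=1.91 D=9.59 S=79.78 M=19.55
t=3.00: X=2.04 D=9.72 S=85.34 M=19.55
t=3.38: X=2.19 D=9.96 S=91.26 M=19.55
X(0.02)=27.813 > 27.672 but X(0.03)=21.030 ≤ 27.672, so the first grid time is t=0.03.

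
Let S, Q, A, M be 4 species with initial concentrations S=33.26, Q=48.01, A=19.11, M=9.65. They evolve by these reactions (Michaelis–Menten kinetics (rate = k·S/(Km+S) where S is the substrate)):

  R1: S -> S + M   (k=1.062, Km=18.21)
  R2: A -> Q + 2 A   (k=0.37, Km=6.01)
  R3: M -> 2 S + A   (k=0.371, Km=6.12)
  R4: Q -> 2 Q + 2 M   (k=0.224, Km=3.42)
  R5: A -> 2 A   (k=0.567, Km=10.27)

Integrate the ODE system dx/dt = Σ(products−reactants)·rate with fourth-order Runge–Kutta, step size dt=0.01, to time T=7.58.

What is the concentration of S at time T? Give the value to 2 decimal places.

RK4 with dt=0.01: 758 steps to T=7.58. Trajectory (selected grid times):
t=0.00: S=33.26 Q=48.01 A=19.11 M=9.65
t=0.84: S=33.65 Q=48.42 A=19.85 M=10.39
t=1.68: S=34.04 Q=48.84 A=20.61 M=11.12
t=2.53: S=34.46 Q=49.26 A=21.38 M=11.86
t=3.37: S=34.87 Q=49.68 A=22.16 M=12.59
t=4.21: S=35.29 Q=50.10 A=22.94 M=13.32
t=5.05: S=35.72 Q=50.53 A=23.73 M=14.04
t=5.90: S=36.17 Q=50.96 A=24.54 M=14.78
t=6.74: S=36.61 Q=51.38 A=25.35 M=15.50
t=7.58: S=37.06 Q=51.81 A=26.17 M=16.23
Read off S at T=7.58: 37.06

S at T = 37.06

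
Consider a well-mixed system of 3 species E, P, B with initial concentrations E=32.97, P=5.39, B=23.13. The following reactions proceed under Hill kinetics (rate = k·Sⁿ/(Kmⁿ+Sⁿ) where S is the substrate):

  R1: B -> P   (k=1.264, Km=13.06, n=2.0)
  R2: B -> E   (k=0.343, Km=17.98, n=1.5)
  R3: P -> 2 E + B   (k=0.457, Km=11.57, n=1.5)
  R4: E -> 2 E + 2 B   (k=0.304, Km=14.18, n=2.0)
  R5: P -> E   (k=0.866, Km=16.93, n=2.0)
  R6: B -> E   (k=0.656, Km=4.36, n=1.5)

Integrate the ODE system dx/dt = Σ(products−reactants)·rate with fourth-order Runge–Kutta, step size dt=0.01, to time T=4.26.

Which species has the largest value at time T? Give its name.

RK4 with dt=0.01: 426 steps to T=4.26. Trajectory (selected grid times):
t=0.00: E=32.97 P=5.39 B=23.13
t=0.47: E=33.62 P=5.74 B=22.60
t=0.95: E=34.29 P=6.09 B=22.07
t=1.42: E=34.96 P=6.42 B=21.56
t=1.89: E=35.64 P=6.73 B=21.07
t=2.37: E=36.34 P=7.04 B=20.57
t=2.84: E=37.04 P=7.33 B=20.10
t=3.31: E=37.74 P=7.60 B=19.65
t=3.79: E=38.47 P=7.87 B=19.19
t=4.26: E=39.19 P=8.12 B=18.76
At T=4.26: E=39.19 P=8.12 B=18.76; the largest is E.

Dominant species at T: E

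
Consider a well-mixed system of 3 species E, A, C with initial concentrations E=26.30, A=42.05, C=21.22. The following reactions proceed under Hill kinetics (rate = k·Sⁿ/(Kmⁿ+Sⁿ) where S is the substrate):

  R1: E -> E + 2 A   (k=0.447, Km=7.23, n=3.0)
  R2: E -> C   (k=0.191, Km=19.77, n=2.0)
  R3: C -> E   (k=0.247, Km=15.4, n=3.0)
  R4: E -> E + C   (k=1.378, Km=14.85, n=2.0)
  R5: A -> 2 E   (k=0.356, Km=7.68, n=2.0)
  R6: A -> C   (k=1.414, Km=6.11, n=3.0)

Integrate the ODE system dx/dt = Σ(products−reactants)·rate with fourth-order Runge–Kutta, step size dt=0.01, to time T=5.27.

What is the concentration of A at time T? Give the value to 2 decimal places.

A at T = 37.45

RK4 with dt=0.01: 527 steps to T=5.27. Trajectory (selected grid times):
t=0.00: E=26.30 A=42.05 C=21.22
t=0.59: E=26.74 A=41.53 C=22.63
t=1.17: E=27.18 A=41.02 C=24.03
t=1.76: E=27.63 A=40.51 C=25.44
t=2.34: E=28.07 A=40.00 C=26.84
t=2.93: E=28.53 A=39.49 C=28.26
t=3.51: E=28.97 A=38.98 C=29.66
t=4.10: E=29.43 A=38.47 C=31.08
t=4.68: E=29.88 A=37.96 C=32.49
t=5.27: E=30.34 A=37.45 C=33.92
Read off A at T=5.27: 37.45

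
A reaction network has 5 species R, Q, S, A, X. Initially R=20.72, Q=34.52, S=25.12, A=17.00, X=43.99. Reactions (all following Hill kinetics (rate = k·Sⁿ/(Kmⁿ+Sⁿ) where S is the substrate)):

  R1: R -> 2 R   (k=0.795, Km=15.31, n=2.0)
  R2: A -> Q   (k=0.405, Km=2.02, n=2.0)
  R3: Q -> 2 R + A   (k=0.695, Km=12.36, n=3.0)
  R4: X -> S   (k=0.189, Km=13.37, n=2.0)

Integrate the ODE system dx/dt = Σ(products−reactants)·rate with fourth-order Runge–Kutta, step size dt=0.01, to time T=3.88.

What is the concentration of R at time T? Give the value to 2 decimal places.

RK4 with dt=0.01: 388 steps to T=3.88. Trajectory (selected grid times):
t=0.00: R=20.72 Q=34.52 S=25.12 A=17.00 X=43.99
t=0.43: R=21.52 Q=34.41 S=25.19 A=17.11 X=43.92
t=0.86: R=22.32 Q=34.29 S=25.27 A=17.23 X=43.84
t=1.29: R=23.12 Q=34.18 S=25.34 A=17.34 X=43.77
t=1.72: R=23.93 Q=34.07 S=25.42 A=17.45 X=43.69
t=2.16: R=24.77 Q=33.95 S=25.49 A=17.57 X=43.62
t=2.59: R=25.59 Q=33.84 S=25.57 A=17.68 X=43.54
t=3.02: R=26.41 Q=33.72 S=25.64 A=17.80 X=43.47
t=3.45: R=27.24 Q=33.61 S=25.72 A=17.91 X=43.39
t=3.88: R=28.07 Q=33.50 S=25.79 A=18.02 X=43.32
Read off R at T=3.88: 28.07

R at T = 28.07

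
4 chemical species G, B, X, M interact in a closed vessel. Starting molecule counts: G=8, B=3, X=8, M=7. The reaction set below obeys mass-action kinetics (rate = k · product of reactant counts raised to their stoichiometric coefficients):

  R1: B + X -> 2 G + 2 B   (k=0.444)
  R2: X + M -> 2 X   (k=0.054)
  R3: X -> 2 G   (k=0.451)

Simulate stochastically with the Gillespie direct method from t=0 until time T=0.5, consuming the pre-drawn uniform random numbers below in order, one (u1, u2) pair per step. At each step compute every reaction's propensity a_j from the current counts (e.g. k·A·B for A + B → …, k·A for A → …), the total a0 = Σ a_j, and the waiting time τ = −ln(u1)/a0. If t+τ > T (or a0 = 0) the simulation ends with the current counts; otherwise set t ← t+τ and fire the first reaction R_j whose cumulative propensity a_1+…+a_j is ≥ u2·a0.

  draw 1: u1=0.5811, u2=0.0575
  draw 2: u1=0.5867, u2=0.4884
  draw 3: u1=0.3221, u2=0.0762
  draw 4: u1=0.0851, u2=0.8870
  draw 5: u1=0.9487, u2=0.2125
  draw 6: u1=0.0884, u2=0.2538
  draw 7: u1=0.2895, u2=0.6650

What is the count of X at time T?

X at T = 2

t=0.000: G=8 B=3 X=8 M=7
Draw 1: a1=10.656, a2=3.024, a3=3.608, a0=17.288; τ=−ln(0.5811)/17.288=0.031 → t=0.031; u2·a0=0.0575·17.288=0.994 ≤ a1=10.656 → R1 fires; G=10 B=4 X=7 M=7
Draw 2: a1=12.432, a2=2.646, a3=3.157, a0=18.235; τ=−ln(0.5867)/18.235=0.029 → t=0.061; u2·a0=0.4884·18.235=8.906 ≤ a1=12.432 → R1 fires; G=12 B=5 X=6 M=7
Draw 3: a1=13.320, a2=2.268, a3=2.706, a0=18.294; τ=−ln(0.3221)/18.294=0.062 → t=0.123; u2·a0=0.0762·18.294=1.394 ≤ a1=13.320 → R1 fires; G=14 B=6 X=5 M=7
Draw 4: a1=13.320, a2=1.890, a3=2.255, a0=17.465; τ=−ln(0.0851)/17.465=0.141 → t=0.264; u2·a0=0.8870·17.465=15.491; a1+a2=15.210 < 15.491 ≤ a1+…+a3=17.465 → R3 fires; G=16 B=6 X=4 M=7
Draw 5: a1=10.656, a2=1.512, a3=1.804, a0=13.972; τ=−ln(0.9487)/13.972=0.004 → t=0.267; u2·a0=0.2125·13.972=2.969 ≤ a1=10.656 → R1 fires; G=18 B=7 X=3 M=7
Draw 6: a1=9.324, a2=1.134, a3=1.353, a0=11.811; τ=−ln(0.0884)/11.811=0.205 → t=0.473; u2·a0=0.2538·11.811=2.998 ≤ a1=9.324 → R1 fires; G=20 B=8 X=2 M=7
Draw 7: a1=7.104, a2=0.756, a3=0.902, a0=8.762; τ=−ln(0.2895)/8.762=0.141 → t=0.614 > T=0.5: stop.
Read off X at T=0.5: 2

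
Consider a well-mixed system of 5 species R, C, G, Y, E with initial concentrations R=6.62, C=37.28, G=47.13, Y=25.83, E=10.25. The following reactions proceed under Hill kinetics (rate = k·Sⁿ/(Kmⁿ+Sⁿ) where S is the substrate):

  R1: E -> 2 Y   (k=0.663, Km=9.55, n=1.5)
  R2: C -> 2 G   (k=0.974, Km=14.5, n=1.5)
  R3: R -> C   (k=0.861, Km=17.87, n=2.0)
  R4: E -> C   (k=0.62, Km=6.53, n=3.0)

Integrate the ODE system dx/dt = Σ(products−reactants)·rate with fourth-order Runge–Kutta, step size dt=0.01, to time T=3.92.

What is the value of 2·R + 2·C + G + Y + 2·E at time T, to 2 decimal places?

Check how each reaction changes W = 2·R + 2·C + G + Y + 2·E (weight of products minus weight of reactants):
R1: E -> 2 Y: (1·2) − (2·1) = 2 − 2 = 0
R2: C -> 2 G: (1·2) − (2·1) = 2 − 2 = 0
R3: R -> C: (2·1) − (2·1) = 2 − 2 = 0
R4: E -> C: (2·1) − (2·1) = 2 − 2 = 0
Every reaction leaves W unchanged, so W is conserved and no simulation is needed: W(T) = W(0) = 2·6.62 + 2·37.28 + 47.13 + 25.83 + 2·10.25 = 181.26

Value at T = 181.26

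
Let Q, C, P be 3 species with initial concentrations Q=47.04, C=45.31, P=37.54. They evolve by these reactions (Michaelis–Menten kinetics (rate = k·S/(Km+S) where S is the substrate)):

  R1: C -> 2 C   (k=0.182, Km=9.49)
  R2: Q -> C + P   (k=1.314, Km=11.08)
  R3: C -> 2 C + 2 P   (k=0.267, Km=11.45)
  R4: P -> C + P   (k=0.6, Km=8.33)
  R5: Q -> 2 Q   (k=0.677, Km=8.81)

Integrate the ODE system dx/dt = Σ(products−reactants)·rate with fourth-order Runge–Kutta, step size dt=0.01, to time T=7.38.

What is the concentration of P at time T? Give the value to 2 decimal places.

RK4 with dt=0.01: 738 steps to T=7.38. Trajectory (selected grid times):
t=0.00: Q=47.04 C=45.31 P=37.54
t=0.82: Q=46.64 C=46.88 P=38.76
t=1.64: Q=46.23 C=48.46 P=39.99
t=2.46: Q=45.83 C=50.04 P=41.21
t=3.28: Q=45.43 C=51.62 P=42.43
t=4.10: Q=45.03 C=53.21 P=43.66
t=4.92: Q=44.63 C=54.79 P=44.88
t=5.74: Q=44.23 C=56.38 P=46.11
t=6.56: Q=43.83 C=57.97 P=47.33
t=7.38: Q=43.43 C=59.56 P=48.56
Read off P at T=7.38: 48.56

P at T = 48.56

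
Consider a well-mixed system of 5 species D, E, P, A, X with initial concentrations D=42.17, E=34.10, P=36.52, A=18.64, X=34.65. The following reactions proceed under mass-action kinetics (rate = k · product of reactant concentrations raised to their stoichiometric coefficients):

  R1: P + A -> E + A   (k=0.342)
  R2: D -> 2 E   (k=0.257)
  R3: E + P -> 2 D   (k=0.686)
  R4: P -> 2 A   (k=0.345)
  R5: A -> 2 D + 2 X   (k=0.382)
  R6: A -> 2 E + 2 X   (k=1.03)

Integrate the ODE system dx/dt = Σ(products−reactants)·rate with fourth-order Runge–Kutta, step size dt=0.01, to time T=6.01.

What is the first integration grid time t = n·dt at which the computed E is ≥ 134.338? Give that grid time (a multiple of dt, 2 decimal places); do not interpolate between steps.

Threshold first reached at t = 2.26

RK4 with dt=0.01: 601 steps to T=6.01. Trajectory (selected grid times):
t=0.00: D=42.17 E=34.10 P=36.52 A=18.64 X=34.65
t=0.67: D=87.50 E=64.15 P=0.00 A=7.65 X=58.62
t=1.34: D=75.96 E=99.13 P=0.00 A=2.97 X=67.98
t=2.00: D=64.99 E=125.64 P=0.00 A=1.17 X=71.58
t=2.25: D=61.13 E=134.25 P=0.00 A=0.82 X=72.27
t=2.26: D=60.98 E=134.58 P=0.00 A=0.81 X=72.30
t=2.67: D=55.06 E=147.31 P=0.00 A=0.45 X=73.01
t=3.34: D=46.49 E=165.17 P=0.00 A=0.18 X=73.56
t=4.01: D=39.19 E=180.04 P=0.00 A=0.07 X=73.78
t=4.67: D=33.09 E=192.33 P=0.00 A=0.03 X=73.86
t=5.34: D=27.87 E=202.83 P=0.00 A=0.01 X=73.90
t=6.01: D=23.46 E=211.65 P=0.00 A=0.00 X=73.91
E(2.25)=134.246 < 134.338 but E(2.26)=134.577 ≥ 134.338, so the first grid time is t=2.26.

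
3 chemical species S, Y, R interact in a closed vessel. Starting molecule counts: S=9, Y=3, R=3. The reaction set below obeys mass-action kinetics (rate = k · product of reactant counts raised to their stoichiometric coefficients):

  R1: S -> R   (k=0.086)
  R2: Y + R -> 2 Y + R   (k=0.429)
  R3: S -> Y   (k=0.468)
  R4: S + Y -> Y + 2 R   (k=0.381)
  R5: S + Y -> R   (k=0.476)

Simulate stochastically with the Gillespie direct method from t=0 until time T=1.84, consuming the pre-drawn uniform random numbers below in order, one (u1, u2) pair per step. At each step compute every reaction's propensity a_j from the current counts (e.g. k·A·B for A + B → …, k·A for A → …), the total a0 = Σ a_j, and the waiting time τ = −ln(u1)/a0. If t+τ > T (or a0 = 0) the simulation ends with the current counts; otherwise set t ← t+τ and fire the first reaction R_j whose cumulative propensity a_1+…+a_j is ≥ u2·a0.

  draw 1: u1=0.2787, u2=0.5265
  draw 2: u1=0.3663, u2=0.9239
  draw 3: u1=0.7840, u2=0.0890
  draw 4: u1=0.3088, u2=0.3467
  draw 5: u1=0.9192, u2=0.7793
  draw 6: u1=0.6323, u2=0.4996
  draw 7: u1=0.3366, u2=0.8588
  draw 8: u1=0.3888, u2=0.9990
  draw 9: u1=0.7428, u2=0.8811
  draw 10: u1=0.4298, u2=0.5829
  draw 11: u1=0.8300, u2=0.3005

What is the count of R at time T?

R at T = 12

t=0.000: S=9 Y=3 R=3
Draw 1: a1=0.774, a2=3.861, a3=4.212, a4=10.287, a5=12.852, a0=31.986; τ=−ln(0.2787)/31.986=0.040 → t=0.040; u2·a0=0.5265·31.986=16.841; a1+…+a3=8.847 < 16.841 ≤ a1+…+a4=19.134 → R4 fires; S=8 Y=3 R=5
Draw 2: a1=0.688, a2=6.435, a3=3.744, a4=9.144, a5=11.424, a0=31.435; τ=−ln(0.3663)/31.435=0.032 → t=0.072; u2·a0=0.9239·31.435=29.043; a1+…+a4=20.011 < 29.043 ≤ a1+…+a5=31.435 → R5 fires; S=7 Y=2 R=6
Draw 3: a1=0.602, a2=5.148, a3=3.276, a4=5.334, a5=6.664, a0=21.024; τ=−ln(0.7840)/21.024=0.012 → t=0.083; u2·a0=0.0890·21.024=1.871; a1=0.602 < 1.871 ≤ a1+a2=5.750 → R2 fires; S=7 Y=3 R=6
Draw 4: a1=0.602, a2=7.722, a3=3.276, a4=8.001, a5=9.996, a0=29.597; τ=−ln(0.3088)/29.597=0.040 → t=0.123; u2·a0=0.3467·29.597=10.261; a1+a2=8.324 < 10.261 ≤ a1+…+a3=11.600 → R3 fires; S=6 Y=4 R=6
Draw 5: a1=0.516, a2=10.296, a3=2.808, a4=9.144, a5=11.424, a0=34.188; τ=−ln(0.9192)/34.188=0.002 → t=0.126; u2·a0=0.7793·34.188=26.643; a1+…+a4=22.764 < 26.643 ≤ a1+…+a5=34.188 → R5 fires; S=5 Y=3 R=7
Draw 6: a1=0.430, a2=9.009, a3=2.340, a4=5.715, a5=7.140, a0=24.634; τ=−ln(0.6323)/24.634=0.019 → t=0.144; u2·a0=0.4996·24.634=12.307; a1+…+a3=11.779 < 12.307 ≤ a1+…+a4=17.494 → R4 fires; S=4 Y=3 R=9
Draw 7: a1=0.344, a2=11.583, a3=1.872, a4=4.572, a5=5.712, a0=24.083; τ=−ln(0.3366)/24.083=0.045 → t=0.189; u2·a0=0.8588·24.083=20.682; a1+…+a4=18.371 < 20.682 ≤ a1+…+a5=24.083 → R5 fires; S=3 Y=2 R=10
Draw 8: a1=0.258, a2=8.580, a3=1.404, a4=2.286, a5=2.856, a0=15.384; τ=−ln(0.3888)/15.384=0.061 → t=0.251; u2·a0=0.9990·15.384=15.369; a1+…+a4=12.528 < 15.369 ≤ a1+…+a5=15.384 → R5 fires; S=2 Y=1 R=11
Draw 9: a1=0.172, a2=4.719, a3=0.936, a4=0.762, a5=0.952, a0=7.541; τ=−ln(0.7428)/7.541=0.039 → t=0.290; u2·a0=0.8811·7.541=6.644; a1+…+a4=6.589 < 6.644 ≤ a1+…+a5=7.541 → R5 fires; S=1 Y=0 R=12
Draw 10: a1=0.086, a2=0.000, a3=0.468, a4=0.000, a5=0.000, a0=0.554; τ=−ln(0.4298)/0.554=1.524 → t=1.815; u2·a0=0.5829·0.554=0.323; a1+a2=0.086 < 0.323 ≤ a1+…+a3=0.554 → R3 fires; S=0 Y=1 R=12
Draw 11: a1=0.000, a2=5.148, a3=0.000, a4=0.000, a5=0.000, a0=5.148; τ=−ln(0.8300)/5.148=0.036 → t=1.851 > T=1.84: stop.
Read off R at T=1.84: 12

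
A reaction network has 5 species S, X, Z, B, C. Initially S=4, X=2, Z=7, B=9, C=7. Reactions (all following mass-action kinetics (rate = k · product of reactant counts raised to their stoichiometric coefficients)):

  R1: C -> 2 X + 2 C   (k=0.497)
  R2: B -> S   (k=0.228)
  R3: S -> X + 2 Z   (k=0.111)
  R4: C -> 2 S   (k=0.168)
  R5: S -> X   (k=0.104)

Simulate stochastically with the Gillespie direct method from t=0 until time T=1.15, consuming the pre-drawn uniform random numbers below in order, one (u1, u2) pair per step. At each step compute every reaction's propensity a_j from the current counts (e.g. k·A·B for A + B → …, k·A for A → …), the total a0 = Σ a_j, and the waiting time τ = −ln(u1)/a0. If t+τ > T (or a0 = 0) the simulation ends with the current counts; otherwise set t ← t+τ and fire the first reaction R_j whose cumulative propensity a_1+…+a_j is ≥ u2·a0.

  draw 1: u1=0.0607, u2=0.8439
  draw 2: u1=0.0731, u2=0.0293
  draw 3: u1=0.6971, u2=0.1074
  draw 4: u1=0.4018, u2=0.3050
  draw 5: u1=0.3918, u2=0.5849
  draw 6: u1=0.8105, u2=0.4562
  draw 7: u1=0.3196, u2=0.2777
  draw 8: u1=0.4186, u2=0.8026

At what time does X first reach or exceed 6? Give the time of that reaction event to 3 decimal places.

t=0.000: S=4 X=2 Z=7 B=9 C=7
Draw 1: a1=3.479, a2=2.052, a3=0.444, a4=1.176, a5=0.416, a0=7.567; τ=−ln(0.0607)/7.567=0.370 → t=0.370; u2·a0=0.8439·7.567=6.386; a1+…+a3=5.975 < 6.386 ≤ a1+…+a4=7.151 → R4 fires; S=6 X=2 Z=7 B=9 C=6
Draw 2: a1=2.982, a2=2.052, a3=0.666, a4=1.008, a5=0.624, a0=7.332; τ=−ln(0.0731)/7.332=0.357 → t=0.727; u2·a0=0.0293·7.332=0.215 ≤ a1=2.982 → R1 fires; S=6 X=4 Z=7 B=9 C=7
Draw 3: a1=3.479, a2=2.052, a3=0.666, a4=1.176, a5=0.624, a0=7.997; τ=−ln(0.6971)/7.997=0.045 → t=0.772; u2·a0=0.1074·7.997=0.859 ≤ a1=3.479 → R1 fires; S=6 X=6 Z=7 B=9 C=8
Draw 4: a1=3.976, a2=2.052, a3=0.666, a4=1.344, a5=0.624, a0=8.662; τ=−ln(0.4018)/8.662=0.105 → t=0.877; u2·a0=0.3050·8.662=2.642 ≤ a1=3.976 → R1 fires; S=6 X=8 Z=7 B=9 C=9
Draw 5: a1=4.473, a2=2.052, a3=0.666, a4=1.512, a5=0.624, a0=9.327; τ=−ln(0.3918)/9.327=0.100 → t=0.978; u2·a0=0.5849·9.327=5.455; a1=4.473 < 5.455 ≤ a1+a2=6.525 → R2 fires; S=7 X=8 Z=7 B=8 C=9
Draw 6: a1=4.473, a2=1.824, a3=0.777, a4=1.512, a5=0.728, a0=9.314; τ=−ln(0.8105)/9.314=0.023 → t=1.000; u2·a0=0.4562·9.314=4.249 ≤ a1=4.473 → R1 fires; S=7 X=10 Z=7 B=8 C=10
Draw 7: a1=4.970, a2=1.824, a3=0.777, a4=1.680, a5=0.728, a0=9.979; τ=−ln(0.3196)/9.979=0.114 → t=1.115; u2·a0=0.2777·9.979=2.771 ≤ a1=4.970 → R1 fires; S=7 X=12 Z=7 B=8 C=11
Draw 8: a1=5.467, a2=1.824, a3=0.777, a4=1.848, a5=0.728, a0=10.644; τ=−ln(0.4186)/10.644=0.082 → t=1.197 > T=1.15: stop.
X first becomes ≥ 6 when it reaches 6 at the event at t=0.772.

Threshold first reached at t = 0.772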